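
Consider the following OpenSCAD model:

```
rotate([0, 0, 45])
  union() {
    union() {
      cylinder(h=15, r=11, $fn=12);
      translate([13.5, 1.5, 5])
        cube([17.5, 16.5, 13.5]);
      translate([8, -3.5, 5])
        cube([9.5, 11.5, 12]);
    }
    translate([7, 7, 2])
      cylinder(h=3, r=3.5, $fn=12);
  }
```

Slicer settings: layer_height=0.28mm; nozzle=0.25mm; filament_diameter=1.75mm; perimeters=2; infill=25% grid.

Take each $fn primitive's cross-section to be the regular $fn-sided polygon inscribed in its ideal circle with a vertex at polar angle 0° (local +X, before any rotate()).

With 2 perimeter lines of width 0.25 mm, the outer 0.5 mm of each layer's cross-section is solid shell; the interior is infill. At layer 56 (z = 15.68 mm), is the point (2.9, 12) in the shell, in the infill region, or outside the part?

infill

At z = 15.68 mm: the cylinder is not intersected at this z (z outside [0, 15]); the cube at (13.5, 1.5) is present — its section is the full 17.5×16.5 rectangle; the cube at (8, -3.5) is present — its section is the full 9.5×11.5 rectangle; Combining (union): the regions partially overlap (shared area 26.00 mm²), so overlapping operands fuse into one piece — 1 connected region; the cylinder at (7, 7) does not reach this height (z outside [2, 5]); Taking the union: only that combined region is present, so the union is just that shape — 1 connected region; (rotated 45° about Z; rotation is an isometry so areas/perimeters/island counts are preserved). Overall, the cross-section is a single solid region. Undo the 45° rotation: the query point maps to (10.536, 6.435) in the un-rotated model frame. The nearest boundary edge runs (8.00, 8.00)→(13.50, 8.00); distance from the point to it = 1.57 mm. The point is inside the cross-section and 1.57 mm from the nearest boundary — more than the 0.5 mm shell width (2 × 0.25), so it's in the infill interior.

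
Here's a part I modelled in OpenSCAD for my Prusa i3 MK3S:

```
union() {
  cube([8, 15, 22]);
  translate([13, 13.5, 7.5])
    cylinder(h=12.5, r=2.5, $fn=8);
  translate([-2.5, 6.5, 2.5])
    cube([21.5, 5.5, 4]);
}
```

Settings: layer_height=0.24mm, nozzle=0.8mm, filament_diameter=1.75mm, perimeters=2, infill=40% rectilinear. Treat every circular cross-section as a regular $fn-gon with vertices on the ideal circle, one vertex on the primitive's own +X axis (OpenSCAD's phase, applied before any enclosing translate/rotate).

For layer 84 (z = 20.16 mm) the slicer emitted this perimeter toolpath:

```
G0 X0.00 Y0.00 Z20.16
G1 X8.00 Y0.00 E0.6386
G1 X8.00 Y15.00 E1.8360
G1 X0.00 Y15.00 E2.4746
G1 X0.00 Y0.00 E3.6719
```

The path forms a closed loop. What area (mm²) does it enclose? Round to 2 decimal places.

120.00 mm²

Apply the shoelace formula to the sequence of (X, Y) vertices; enclosed area = 120.00 mm².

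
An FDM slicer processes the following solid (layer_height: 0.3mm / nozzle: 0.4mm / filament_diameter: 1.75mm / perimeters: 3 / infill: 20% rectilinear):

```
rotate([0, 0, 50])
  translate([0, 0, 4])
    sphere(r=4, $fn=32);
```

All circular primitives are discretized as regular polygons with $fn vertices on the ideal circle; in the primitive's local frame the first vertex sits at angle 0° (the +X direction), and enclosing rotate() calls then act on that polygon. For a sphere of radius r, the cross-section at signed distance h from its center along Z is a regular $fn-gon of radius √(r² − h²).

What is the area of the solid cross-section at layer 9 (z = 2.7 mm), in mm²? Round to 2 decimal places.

44.67 mm²

At z = 2.7 mm: the sphere: section is a regular 32-gon, circumradius = √(r²−h²) = √(4²−1.3²) = 3.783 (area = (32/2)·3.783²·sin(360°/32) = 44.67 mm²); (whole slice rotated 50° about Z — lengths, areas and connectivity unchanged). Overall, the cross-section is a single solid region. Net area = 44.67 mm².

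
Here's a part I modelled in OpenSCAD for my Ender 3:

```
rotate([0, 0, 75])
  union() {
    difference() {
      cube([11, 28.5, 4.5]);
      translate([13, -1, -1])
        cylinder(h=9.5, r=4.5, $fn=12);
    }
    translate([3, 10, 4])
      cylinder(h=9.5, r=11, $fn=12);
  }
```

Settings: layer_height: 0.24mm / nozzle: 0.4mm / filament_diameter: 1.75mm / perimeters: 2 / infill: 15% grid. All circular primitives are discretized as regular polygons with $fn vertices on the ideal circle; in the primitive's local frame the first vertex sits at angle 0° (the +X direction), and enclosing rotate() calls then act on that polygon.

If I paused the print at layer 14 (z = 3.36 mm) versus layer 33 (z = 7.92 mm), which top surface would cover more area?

layer 33 (z = 7.92 mm)

Layer 14 (z = 3.36): the 11×28.5 cube contributes its full rectangle (area 313.50 mm²); the cylinder at (13, -1): section is a regular 12-gon, circumradius r=4.5 (area = (12/2)·4.500²·sin(360°/12) = 60.75 mm²); After the difference (first − rest): starting from the 11×28.5 cube (313.50 mm²), the r=4.5 cylinder at (13, -1) partially overlaps it — only the 4.36 mm² overlap (of its 60.75 mm²) is removed, clipping the outline — area = 309.14 mm²; the cylinder at (3, 10) is not intersected at this z (z outside [4, 13.5]); Combining (union): only the result so far is present, so the union is just that shape — area = 309.14 mm²; (rotated 75° about Z; rotation is an isometry so areas/perimeters/island counts are preserved). So its area = 309.14 mm². Layer 33 (z = 7.92): the cube is not intersected at this z (z outside [0, 4.5]); the r=4.5 cylinder at (13, -1) contributes a regular 12-gon of circumradius 4.5 (area = (12/2)·4.500²·sin(360°/12) = 60.75 mm²); After the difference (first − rest): the first operand is absent here, so nothing remains; the cylinder at (3, 10): section is a regular 12-gon, circumradius r=11 (area = (12/2)·11.000²·sin(360°/12) = 363.00 mm²); Combining (union): only the r=11 cylinder at (3, 10) is present, so the union is just that shape — area = 363.00 mm²; (rotated 75° about Z; rotation is an isometry so areas/perimeters/island counts are preserved). So its area = 363.00 mm². Layer 33 is larger (363.00 vs 309.14 mm²).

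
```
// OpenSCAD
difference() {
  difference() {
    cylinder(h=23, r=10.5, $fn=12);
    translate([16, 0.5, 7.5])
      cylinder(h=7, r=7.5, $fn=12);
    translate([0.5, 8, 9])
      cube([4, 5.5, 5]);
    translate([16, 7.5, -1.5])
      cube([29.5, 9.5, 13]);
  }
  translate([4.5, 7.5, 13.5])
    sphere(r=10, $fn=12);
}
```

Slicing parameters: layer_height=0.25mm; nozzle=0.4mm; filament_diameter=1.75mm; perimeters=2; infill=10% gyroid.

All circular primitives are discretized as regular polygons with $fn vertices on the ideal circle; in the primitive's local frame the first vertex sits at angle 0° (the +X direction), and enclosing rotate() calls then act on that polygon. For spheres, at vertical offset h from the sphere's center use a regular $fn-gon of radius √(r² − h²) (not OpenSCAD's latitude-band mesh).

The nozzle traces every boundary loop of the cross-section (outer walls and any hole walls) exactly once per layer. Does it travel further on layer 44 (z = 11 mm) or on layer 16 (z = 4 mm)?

layer 16 (z = 4 mm)

Layer 44 (z = 11): the cylinder: section is a regular 12-gon, circumradius r=10.5 (perimeter = 2·12·10.500·sin(180°/12) = 65.22 mm); the r=7.5 cylinder at (16, 0.5) contributes a regular 12-gon of circumradius 7.5 (perimeter = 2·12·7.500·sin(180°/12) = 46.59 mm); the cube at (0.5, 8) (footprint 4×5.5) is included at this height (perimeter 19.00 mm); the cube at (16, 7.5) (footprint 29.5×9.5) is included at this height (perimeter 78.00 mm); Taking the first minus the rest: starting from the r=10.5 cylinder, the r=7.5 cylinder at (16, 0.5) partially overlaps it — only the 7.42 mm² overlap (of its 168.75 mm²) is removed, clipping the outline; the 4×5.5 cube at (0.5, 8) partially overlaps it — only the 7.32 mm² overlap (of its 22.00 mm²) is removed, clipping the outline; the 29.5×9.5 cube at (16, 7.5) misses the remaining region (no effect) — boundary = 68.78 mm; the sphere at (4.5, 7.5): section is a regular 12-gon, circumradius = √(r²−h²) = √(10²−2.5²) = 9.682 (perimeter = 2·12·9.682·sin(180°/12) = 60.14 mm); Subtracting the remaining from the first: starting from that combined region, the r=10 sphere at (4.5, 7.5) partially overlaps it — only the 126.20 mm² overlap (of its 281.25 mm²) is removed, clipping the outline — boundary = 64.42 mm. So its perimeter = 64.42 mm. Layer 16 (z = 4): the cylinder: section is a regular 12-gon, circumradius r=10.5 (perimeter = 2·12·10.500·sin(180°/12) = 65.22 mm); the cylinder at (16, 0.5) does not reach this height (z outside [7.5, 14.5]); the cube at (0.5, 8) does not reach this height (z outside [9, 14]); the cube at (16, 7.5) (footprint 29.5×9.5) is included at this height (perimeter 78.00 mm); After the difference (first − rest): starting from the r=10.5 cylinder, the 29.5×9.5 cube at (16, 7.5) misses the remaining region (no effect) — boundary = 65.22 mm; the r=10 sphere at (4.5, 7.5) slices to a regular 12-gon of circumradius 3.122 (√(r²−h²) with h=9.5 from center) (perimeter = 2·12·3.122·sin(180°/12) = 19.40 mm); Taking the first minus the rest: starting from the result so far, the r=10 sphere at (4.5, 7.5) partially overlaps it — only the 22.72 mm² overlap (of its 29.25 mm²) is removed, clipping the outline — boundary = 71.05 mm. So its perimeter = 71.05 mm. Layer 16 is larger (71.05 vs 64.42 mm).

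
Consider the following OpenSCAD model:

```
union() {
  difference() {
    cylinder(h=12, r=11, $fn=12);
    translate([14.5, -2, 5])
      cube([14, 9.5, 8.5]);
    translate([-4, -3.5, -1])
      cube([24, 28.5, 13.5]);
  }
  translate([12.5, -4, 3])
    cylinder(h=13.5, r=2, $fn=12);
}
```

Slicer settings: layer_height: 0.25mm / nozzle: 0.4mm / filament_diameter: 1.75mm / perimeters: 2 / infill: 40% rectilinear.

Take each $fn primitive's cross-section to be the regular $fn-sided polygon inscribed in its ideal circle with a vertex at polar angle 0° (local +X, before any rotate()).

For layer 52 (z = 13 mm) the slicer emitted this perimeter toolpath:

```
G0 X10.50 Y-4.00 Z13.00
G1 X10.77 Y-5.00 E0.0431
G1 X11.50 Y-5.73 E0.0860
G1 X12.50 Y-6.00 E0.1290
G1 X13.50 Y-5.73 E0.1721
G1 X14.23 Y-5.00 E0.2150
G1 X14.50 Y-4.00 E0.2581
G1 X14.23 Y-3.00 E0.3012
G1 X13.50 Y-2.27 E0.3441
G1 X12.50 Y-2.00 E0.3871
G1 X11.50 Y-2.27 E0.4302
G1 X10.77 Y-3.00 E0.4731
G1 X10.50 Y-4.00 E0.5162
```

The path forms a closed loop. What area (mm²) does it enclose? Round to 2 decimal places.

11.99 mm²

Apply the shoelace formula to the sequence of (X, Y) vertices; enclosed area = 11.99 mm².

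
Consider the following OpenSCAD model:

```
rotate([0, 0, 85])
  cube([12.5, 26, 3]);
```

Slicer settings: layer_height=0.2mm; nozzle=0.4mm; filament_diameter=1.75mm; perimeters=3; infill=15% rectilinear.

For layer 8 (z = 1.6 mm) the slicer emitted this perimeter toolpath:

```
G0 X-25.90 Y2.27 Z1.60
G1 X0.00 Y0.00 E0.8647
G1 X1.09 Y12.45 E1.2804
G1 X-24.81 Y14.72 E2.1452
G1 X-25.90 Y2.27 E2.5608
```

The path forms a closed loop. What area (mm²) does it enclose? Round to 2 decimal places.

324.93 mm²

Apply the shoelace formula to the sequence of (X, Y) vertices; enclosed area = 324.93 mm².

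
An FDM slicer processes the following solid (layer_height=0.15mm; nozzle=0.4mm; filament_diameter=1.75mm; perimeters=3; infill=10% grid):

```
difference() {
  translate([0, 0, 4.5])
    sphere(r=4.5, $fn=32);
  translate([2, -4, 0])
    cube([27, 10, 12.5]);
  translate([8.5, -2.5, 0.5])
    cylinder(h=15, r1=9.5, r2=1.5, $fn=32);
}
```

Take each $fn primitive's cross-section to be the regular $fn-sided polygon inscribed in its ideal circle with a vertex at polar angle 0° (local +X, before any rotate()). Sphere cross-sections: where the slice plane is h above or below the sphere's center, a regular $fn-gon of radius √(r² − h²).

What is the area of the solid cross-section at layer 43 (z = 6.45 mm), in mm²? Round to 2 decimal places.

At z = 6.45 mm: the r=4.5 sphere slices to a regular 32-gon of circumradius 4.056 (√(r²−h²) with h=1.95 from center) (area = (32/2)·4.056²·sin(360°/32) = 51.34 mm²); the cube at (2, -4) is present — its section is the full 27×10 rectangle (area 270.00 mm²); the cone at (8.5, -2.5) contributes a regular 32-gon of circumradius 6.327 (interpolated between r1=9.5 and r2=1.5 at t=0.397) (area = (32/2)·6.327²·sin(360°/32) = 124.94 mm²); Subtracting the remaining from the first: starting from the r=4.5 sphere (51.34 mm²), the 27×10 cube at (2, -4) partially overlaps it — only the 10.19 mm² overlap (of its 270.00 mm²) is removed, clipping the outline; the cone at (8.5, -2.5) misses the remaining region (no effect) — area = 41.15 mm². Overall, the cross-section is a single solid region. Net area = 41.15 mm².

41.15 mm²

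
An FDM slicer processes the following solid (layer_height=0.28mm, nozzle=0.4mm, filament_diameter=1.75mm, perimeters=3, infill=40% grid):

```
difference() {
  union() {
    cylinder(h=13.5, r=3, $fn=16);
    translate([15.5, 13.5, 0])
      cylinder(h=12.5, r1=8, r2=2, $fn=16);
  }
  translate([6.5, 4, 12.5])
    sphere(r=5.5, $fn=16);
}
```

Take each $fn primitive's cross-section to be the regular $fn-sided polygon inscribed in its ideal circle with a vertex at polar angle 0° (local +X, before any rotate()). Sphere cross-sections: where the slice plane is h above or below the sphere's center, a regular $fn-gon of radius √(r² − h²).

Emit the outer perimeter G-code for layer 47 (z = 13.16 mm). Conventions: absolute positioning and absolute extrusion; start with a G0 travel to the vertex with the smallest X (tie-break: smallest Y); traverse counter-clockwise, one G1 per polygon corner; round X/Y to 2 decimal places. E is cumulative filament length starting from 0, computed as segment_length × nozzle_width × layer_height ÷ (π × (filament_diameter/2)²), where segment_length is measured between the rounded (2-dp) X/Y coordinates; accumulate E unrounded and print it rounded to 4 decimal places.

At z = 13.16 mm: the r=3 cylinder gives a regular 16-gon of circumradius 3 (constant along its height); the cone at (15.5, 13.5) is not intersected at this z (z outside [0, 12.5]); Combining (union): only the r=3 cylinder is present, so the union is just that shape — 1 connected region; the r=5.5 sphere at (6.5, 4) contributes a regular 16-gon of circumradius √(5.5²−0.66²) = 5.460; After the difference (first − rest): starting from the result so far, the r=5.5 sphere at (6.5, 4) partially overlaps it — only the 1.58 mm² overlap (of its 91.28 mm²) is removed, clipping the outline — 1 connected region. The outline is a single polygon with 17 vertices. Extrusion per mm of travel: 0.4 × 0.28 / (π × 0.875²) = 0.046564. Accumulating E over each segment gives final E = 0.8669.

G0 X-3.00 Y0.00 Z13.16
G1 X-2.77 Y-1.15 E0.0546
G1 X-2.12 Y-2.12 E0.1090
G1 X-1.15 Y-2.77 E0.1634
G1 X0.00 Y-3.00 E0.2180
G1 X1.15 Y-2.77 E0.2726
G1 X2.12 Y-2.12 E0.3269
G1 X2.77 Y-1.15 E0.3813
G1 X2.98 Y-0.09 E0.4316
G1 X2.64 Y0.14 E0.4507
G1 X1.46 Y1.91 E0.5498
G1 X1.30 Y2.67 E0.5860
G1 X1.15 Y2.77 E0.5944
G1 X0.00 Y3.00 E0.6490
G1 X-1.15 Y2.77 E0.7036
G1 X-2.12 Y2.12 E0.7579
G1 X-2.77 Y1.15 E0.8123
G1 X-3.00 Y0.00 E0.8669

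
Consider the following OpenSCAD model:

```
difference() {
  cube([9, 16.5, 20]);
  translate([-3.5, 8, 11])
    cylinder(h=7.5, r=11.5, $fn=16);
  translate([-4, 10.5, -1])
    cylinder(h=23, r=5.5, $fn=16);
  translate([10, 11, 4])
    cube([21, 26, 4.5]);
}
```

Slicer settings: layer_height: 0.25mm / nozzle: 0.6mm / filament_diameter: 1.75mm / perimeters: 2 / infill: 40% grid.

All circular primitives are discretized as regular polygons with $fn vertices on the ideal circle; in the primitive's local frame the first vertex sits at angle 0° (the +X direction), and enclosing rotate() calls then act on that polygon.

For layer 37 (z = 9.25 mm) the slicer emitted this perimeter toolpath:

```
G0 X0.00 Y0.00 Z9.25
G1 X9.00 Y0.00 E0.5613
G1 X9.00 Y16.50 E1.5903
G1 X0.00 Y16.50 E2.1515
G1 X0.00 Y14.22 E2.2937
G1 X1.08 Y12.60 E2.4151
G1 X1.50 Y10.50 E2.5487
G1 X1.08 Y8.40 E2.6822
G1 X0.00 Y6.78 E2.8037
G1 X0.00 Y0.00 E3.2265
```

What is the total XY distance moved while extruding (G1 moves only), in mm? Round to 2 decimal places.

Sum the Euclidean lengths of each G1 segment: total = 51.74 mm.

51.74 mm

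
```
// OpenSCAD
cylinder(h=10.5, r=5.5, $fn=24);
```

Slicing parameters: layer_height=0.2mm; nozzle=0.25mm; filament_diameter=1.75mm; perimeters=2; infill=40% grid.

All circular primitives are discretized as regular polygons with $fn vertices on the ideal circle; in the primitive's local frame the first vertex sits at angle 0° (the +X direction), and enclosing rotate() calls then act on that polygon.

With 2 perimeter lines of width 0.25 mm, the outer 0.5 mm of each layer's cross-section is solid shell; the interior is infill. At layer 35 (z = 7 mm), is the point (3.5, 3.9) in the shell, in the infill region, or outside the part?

shell

At z = 7 mm: the r=5.5 cylinder gives a regular 24-gon of circumradius 5.5 (constant along its height). Overall, the cross-section is a single solid region. The nearest boundary edge runs (3.89, 3.89)→(2.75, 4.76); distance from the point to it = 0.23 mm. The point is inside the cross-section, 0.23 mm from the nearest boundary — within the 0.5 mm shell band (2 × 0.25).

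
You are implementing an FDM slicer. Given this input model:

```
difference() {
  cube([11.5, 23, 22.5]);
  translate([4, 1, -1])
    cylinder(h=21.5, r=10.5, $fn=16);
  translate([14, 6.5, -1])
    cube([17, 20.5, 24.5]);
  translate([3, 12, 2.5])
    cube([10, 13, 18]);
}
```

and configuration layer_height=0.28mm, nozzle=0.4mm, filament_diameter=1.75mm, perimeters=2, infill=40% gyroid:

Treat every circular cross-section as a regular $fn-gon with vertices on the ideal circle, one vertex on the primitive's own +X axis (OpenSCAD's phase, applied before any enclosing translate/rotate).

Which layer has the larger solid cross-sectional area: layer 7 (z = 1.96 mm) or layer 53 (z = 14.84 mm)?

Layer 7 (z = 1.96): the 11.5×23 cube contributes its full rectangle (area 264.50 mm²); the cylinder at (4, 1): section is a regular 16-gon, circumradius r=10.5 (area = (16/2)·10.500²·sin(360°/16) = 337.53 mm²); the cube at (14, 6.5) is present — its section is the full 17×20.5 rectangle (area 348.50 mm²); the cube at (3, 12) is not intersected at this z (z outside [2.5, 20.5]); Subtracting the remaining from the first: starting from the 11.5×23 cube (264.50 mm²), the r=10.5 cylinder at (4, 1) partially overlaps it — only the 122.22 mm² overlap (of its 337.53 mm²) is removed, clipping the outline; the 17×20.5 cube at (14, 6.5) misses the remaining region (no effect) — area = 142.28 mm². So its area = 142.28 mm². Layer 53 (z = 14.84): the 11.5×23 cube contributes its full rectangle (area 264.50 mm²); the r=10.5 cylinder at (4, 1) contributes a regular 16-gon of circumradius 10.5 (area = (16/2)·10.500²·sin(360°/16) = 337.53 mm²); the cube at (14, 6.5) is present — its section is the full 17×20.5 rectangle (area 348.50 mm²); the cube at (3, 12) (footprint 10×13) is included at this height (area 130.00 mm²); After the difference (first − rest): starting from the 11.5×23 cube (264.50 mm²), the r=10.5 cylinder at (4, 1) partially overlaps it — only the 122.22 mm² overlap (of its 337.53 mm²) is removed, clipping the outline; the 17×20.5 cube at (14, 6.5) misses the remaining region (no effect); the 10×13 cube at (3, 12) partially overlaps it — only the 93.50 mm² overlap (of its 130.00 mm²) is removed, clipping the outline — area = 48.78 mm². So its area = 48.78 mm². Layer 7 is larger (142.28 vs 48.78 mm²).

layer 7 (z = 1.96 mm)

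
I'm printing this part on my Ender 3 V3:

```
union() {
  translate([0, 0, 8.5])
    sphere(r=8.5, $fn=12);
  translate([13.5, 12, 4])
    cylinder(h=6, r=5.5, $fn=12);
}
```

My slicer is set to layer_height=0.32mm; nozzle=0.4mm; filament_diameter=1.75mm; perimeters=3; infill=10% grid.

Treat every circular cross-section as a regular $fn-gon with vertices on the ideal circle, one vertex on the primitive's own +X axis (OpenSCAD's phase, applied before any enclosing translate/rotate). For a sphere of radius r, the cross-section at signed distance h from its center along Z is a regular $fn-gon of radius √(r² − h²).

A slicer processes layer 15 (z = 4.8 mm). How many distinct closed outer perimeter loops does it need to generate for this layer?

At z = 4.8 mm: the r=8.5 sphere slices to a regular 12-gon of circumradius 7.652 (√(r²−h²) with h=3.7 from center); the r=5.5 cylinder at (13.5, 12) contributes a regular 12-gon of circumradius 5.5; Taking the union: the 2 present regions are separate (no shared area or edge), so areas and boundary lengths simply add and each stays a separate island — 2 connected regions. The result has 2 disconnected regions.

2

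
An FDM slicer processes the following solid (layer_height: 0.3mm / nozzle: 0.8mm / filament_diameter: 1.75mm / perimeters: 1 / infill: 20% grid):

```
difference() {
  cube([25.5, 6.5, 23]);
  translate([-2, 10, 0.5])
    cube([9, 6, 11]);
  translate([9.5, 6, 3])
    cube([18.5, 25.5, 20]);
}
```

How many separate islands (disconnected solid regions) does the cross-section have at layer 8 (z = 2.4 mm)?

1

At z = 2.4 mm: the cube (footprint 25.5×6.5) is included at this height; the 9×6 cube at (-2, 10) contributes its full rectangle; the cube at (9.5, 6) does not reach this height (z outside [3, 23]); Subtracting the remaining from the first: starting from the 25.5×6.5 cube, the 9×6 cube at (-2, 10) misses the remaining region (no effect) — 1 connected region. Overall, the cross-section is a single solid region. Island count = 1.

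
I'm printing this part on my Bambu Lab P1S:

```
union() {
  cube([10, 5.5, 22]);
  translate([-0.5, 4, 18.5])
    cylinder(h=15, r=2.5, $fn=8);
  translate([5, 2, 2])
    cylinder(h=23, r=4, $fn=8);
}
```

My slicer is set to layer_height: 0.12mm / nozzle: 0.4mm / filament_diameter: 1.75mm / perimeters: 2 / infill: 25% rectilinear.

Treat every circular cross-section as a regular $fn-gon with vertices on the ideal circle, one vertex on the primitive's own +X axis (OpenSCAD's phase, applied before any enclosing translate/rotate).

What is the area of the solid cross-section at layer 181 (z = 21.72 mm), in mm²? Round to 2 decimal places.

At z = 21.72 mm: the 10×5.5 cube contributes its full rectangle (area 55.00 mm²); the r=2.5 cylinder at (-0.5, 4) contributes a regular 8-gon of circumradius 2.5 (area = (8/2)·2.500²·sin(360°/8) = 17.68 mm²); the r=4 cylinder at (5, 2) gives a regular 8-gon of circumradius 4 (constant along its height) (area = (8/2)·4.000²·sin(360°/8) = 45.25 mm²); Merging all regions: the regions partially overlap — summed areas 117.93 mm² minus the doubly-counted overlap 42.12 mm² gives 75.81 mm² — area = 75.81 mm². Overall, the cross-section is a single solid region. Net area = 75.81 mm².

75.81 mm²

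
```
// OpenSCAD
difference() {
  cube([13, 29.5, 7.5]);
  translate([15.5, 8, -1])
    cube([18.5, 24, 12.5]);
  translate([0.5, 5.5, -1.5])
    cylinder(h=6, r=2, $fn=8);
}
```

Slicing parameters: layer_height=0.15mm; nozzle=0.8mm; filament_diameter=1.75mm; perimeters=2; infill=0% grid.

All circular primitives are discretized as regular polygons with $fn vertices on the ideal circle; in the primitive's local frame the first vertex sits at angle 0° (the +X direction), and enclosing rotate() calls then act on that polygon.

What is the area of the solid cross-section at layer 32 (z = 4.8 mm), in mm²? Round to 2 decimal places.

At z = 4.8 mm: the cube is present — its section is the full 13×29.5 rectangle (area 383.50 mm²); the cube at (15.5, 8) (footprint 18.5×24) is included at this height (area 444.00 mm²); the cylinder at (0.5, 5.5) is absent (z outside [-1.5, 4.5]); Taking the first minus the rest: starting from the 13×29.5 cube (383.50 mm²), the 18.5×24 cube at (15.5, 8) misses the remaining region (no effect) — area = 383.50 mm². Overall, the cross-section is a single solid region. Net area = 383.50 mm².

383.50 mm²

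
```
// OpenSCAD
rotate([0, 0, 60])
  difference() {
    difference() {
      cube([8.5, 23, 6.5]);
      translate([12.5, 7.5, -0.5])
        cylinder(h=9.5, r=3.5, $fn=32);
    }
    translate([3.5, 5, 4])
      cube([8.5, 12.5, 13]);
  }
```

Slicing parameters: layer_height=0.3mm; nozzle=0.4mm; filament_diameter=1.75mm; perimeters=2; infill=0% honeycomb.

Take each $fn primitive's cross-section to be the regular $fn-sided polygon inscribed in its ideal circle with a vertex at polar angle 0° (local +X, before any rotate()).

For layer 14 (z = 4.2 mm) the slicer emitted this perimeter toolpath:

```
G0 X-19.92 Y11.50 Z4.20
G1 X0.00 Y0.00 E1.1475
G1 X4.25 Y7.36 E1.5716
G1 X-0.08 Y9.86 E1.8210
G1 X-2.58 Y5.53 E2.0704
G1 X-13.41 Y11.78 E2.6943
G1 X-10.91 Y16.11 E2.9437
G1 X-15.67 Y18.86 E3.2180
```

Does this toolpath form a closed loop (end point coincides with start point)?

Start point (G0): (-19.92, 11.50). End point (last G1): the path does not return to the start — open.

no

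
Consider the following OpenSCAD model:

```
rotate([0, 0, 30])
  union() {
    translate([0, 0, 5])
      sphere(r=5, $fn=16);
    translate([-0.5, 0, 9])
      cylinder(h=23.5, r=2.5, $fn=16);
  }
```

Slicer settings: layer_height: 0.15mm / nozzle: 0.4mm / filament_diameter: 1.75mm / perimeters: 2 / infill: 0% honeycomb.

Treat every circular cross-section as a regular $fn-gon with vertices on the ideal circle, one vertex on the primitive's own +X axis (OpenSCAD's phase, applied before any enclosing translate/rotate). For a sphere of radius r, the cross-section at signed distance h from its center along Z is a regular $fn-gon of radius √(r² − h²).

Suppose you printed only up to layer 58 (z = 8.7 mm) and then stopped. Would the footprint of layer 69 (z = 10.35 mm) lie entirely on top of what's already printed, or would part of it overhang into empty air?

entirely on top

Compare the two slices. At z = 8.7: the sphere: section is a regular 16-gon, circumradius = √(r²−h²) = √(5²−3.7²) = 3.363 (area = (16/2)·3.363²·sin(360°/16) = 34.63 mm²); the cylinder at (-0.5, 0) is not intersected at this z (z outside [9, 32.5]); Merging all regions: only the r=5 sphere is present, so the union is just that shape — area = 34.63 mm²; (rotated 30° about Z; rotation is an isometry so areas/perimeters/island counts are preserved). At z = 10.35: the sphere is absent (|z−center|=5.350 > r=5); the r=2.5 cylinder at (-0.5, 0) contributes a regular 16-gon of circumradius 2.5 (area = (16/2)·2.500²·sin(360°/16) = 19.13 mm²); Combining (union): only the r=2.5 cylinder at (-0.5, 0) is present, so the union is just that shape — area = 19.13 mm²; (whole slice rotated 30° about Z — lengths, areas and connectivity unchanged). Checking containment: the cross-section at z = 10.35 is a subset of the cross-section at z = 8.7.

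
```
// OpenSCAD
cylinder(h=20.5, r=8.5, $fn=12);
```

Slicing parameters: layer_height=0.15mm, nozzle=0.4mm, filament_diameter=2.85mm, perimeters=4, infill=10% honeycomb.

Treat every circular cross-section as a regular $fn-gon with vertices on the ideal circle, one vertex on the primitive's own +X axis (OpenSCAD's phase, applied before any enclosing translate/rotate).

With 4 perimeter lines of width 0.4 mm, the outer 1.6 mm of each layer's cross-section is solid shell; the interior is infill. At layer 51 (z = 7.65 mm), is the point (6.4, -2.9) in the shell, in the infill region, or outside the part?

shell

At z = 7.65 mm: the cylinder: section is a regular 12-gon, circumradius r=8.5. Overall, the cross-section is a single solid region. The nearest boundary edge runs (7.36, -4.25)→(8.50, 0.00); distance from the point to it = 1.28 mm. The point is inside the cross-section, 1.28 mm from the nearest boundary — within the 1.6 mm shell band (4 × 0.4).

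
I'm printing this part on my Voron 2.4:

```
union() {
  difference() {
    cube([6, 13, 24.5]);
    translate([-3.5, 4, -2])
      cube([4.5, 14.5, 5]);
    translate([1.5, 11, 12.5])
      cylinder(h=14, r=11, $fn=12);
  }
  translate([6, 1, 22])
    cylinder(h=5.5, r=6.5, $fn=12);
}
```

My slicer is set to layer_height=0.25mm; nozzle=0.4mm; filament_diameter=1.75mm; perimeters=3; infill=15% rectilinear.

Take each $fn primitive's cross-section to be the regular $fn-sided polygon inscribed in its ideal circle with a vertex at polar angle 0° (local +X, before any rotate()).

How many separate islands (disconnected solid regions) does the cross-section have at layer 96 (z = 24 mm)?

1

At z = 24 mm: the cube (footprint 6×13) is included at this height; the cube at (-3.5, 4) is absent (z outside [-2, 3]); the r=11 cylinder at (1.5, 11) gives a regular 12-gon of circumradius 11 (constant along its height); Taking the first minus the rest: starting from the 6×13 cube, the r=11 cylinder at (1.5, 11) partially overlaps it — only the 74.99 mm² overlap (of its 363.00 mm²) is removed, clipping the outline — 2 connected regions; the r=6.5 cylinder at (6, 1) gives a regular 12-gon of circumradius 6.5 (constant along its height); Merging all regions: that combined region lies entirely inside the r=6.5 cylinder at (6, 1), so the union is just the r=6.5 cylinder at (6, 1) — 1 connected region. Overall, the cross-section is a single solid region. Island count = 1.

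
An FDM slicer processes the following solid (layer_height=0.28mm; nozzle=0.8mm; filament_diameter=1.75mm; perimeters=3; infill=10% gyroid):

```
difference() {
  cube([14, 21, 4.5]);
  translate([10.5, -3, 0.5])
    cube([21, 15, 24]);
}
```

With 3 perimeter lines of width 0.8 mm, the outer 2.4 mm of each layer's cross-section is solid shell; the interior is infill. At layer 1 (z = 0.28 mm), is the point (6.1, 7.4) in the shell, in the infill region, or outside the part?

infill

At z = 0.28 mm: the 14×21 cube contributes its full rectangle; the cube at (10.5, -3) is absent (z outside [0.5, 24.5]); After the difference (first − rest): none of the subtracted shapes is present at this height, so the 14×21 cube is unchanged — 1 connected region. Overall, the cross-section is a single solid region. The nearest boundary edge runs (0.00, 21.00)→(0.00, 0.00); distance from the point to it = 6.10 mm. The point is inside the cross-section and 6.10 mm from the nearest boundary — more than the 2.4 mm shell width (3 × 0.8), so it's in the infill interior.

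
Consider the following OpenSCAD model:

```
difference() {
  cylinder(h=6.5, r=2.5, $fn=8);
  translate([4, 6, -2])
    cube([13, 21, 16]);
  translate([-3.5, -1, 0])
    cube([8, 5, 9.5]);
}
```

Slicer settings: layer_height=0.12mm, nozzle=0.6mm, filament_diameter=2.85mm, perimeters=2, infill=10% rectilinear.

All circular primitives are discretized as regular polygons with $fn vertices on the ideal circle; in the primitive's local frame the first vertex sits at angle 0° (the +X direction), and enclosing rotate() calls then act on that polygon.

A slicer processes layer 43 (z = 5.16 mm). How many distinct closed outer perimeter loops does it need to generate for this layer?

1

At z = 5.16 mm: the r=2.5 cylinder gives a regular 8-gon of circumradius 2.5 (constant along its height); the cube at (4, 6) is present — its section is the full 13×21 rectangle; the cube at (-3.5, -1) is present — its section is the full 8×5 rectangle; Taking the first minus the rest: starting from the r=2.5 cylinder, the 13×21 cube at (4, 6) misses the remaining region (no effect); the 8×5 cube at (-3.5, -1) partially overlaps it — only the 13.42 mm² overlap (of its 40.00 mm²) is removed, clipping the outline — 1 connected region. The result has 1 disconnected region.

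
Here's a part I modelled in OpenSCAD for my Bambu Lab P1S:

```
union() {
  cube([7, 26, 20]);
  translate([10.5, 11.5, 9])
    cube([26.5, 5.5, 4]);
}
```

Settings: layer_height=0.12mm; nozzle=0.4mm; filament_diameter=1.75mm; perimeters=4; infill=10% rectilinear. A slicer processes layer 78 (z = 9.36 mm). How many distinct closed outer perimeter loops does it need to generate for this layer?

At z = 9.36 mm: the 7×26 cube contributes its full rectangle; the cube at (10.5, 11.5) is present — its section is the full 26.5×5.5 rectangle; Combining (union): the 2 present regions are separate (no shared area or edge), so areas and boundary lengths simply add and each stays a separate island — 2 connected regions. The result has 2 disconnected regions.

2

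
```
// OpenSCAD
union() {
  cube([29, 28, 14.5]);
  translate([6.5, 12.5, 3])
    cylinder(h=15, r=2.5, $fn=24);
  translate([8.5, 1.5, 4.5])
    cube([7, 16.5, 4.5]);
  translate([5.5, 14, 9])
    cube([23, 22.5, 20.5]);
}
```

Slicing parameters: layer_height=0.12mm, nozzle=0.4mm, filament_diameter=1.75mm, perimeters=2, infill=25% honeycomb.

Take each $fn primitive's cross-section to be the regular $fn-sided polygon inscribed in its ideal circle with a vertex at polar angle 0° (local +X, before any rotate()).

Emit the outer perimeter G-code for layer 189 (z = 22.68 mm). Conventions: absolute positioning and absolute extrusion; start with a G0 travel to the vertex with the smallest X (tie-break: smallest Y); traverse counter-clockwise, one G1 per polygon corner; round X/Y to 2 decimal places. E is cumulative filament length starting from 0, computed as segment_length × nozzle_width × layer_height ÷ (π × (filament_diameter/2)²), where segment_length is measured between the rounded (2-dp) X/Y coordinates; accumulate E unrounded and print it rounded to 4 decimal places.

At z = 22.68 mm: the cube is absent (z outside [0, 14.5]); the cylinder at (6.5, 12.5) is absent (z outside [3, 18]); the cube at (8.5, 1.5) is absent (z outside [4.5, 9]); the cube at (5.5, 14) (footprint 23×22.5) is included at this height; Merging all regions: only the 23×22.5 cube at (5.5, 14) is present, so the union is just that shape — 1 connected region. The outline is a single polygon with 4 vertices. Extrusion per mm of travel: 0.4 × 0.12 / (π × 0.875²) = 0.019956. Accumulating E over each segment gives final E = 1.8160.

G0 X5.50 Y14.00 Z22.68
G1 X28.50 Y14.00 E0.4590
G1 X28.50 Y36.50 E0.9080
G1 X5.50 Y36.50 E1.3670
G1 X5.50 Y14.00 E1.8160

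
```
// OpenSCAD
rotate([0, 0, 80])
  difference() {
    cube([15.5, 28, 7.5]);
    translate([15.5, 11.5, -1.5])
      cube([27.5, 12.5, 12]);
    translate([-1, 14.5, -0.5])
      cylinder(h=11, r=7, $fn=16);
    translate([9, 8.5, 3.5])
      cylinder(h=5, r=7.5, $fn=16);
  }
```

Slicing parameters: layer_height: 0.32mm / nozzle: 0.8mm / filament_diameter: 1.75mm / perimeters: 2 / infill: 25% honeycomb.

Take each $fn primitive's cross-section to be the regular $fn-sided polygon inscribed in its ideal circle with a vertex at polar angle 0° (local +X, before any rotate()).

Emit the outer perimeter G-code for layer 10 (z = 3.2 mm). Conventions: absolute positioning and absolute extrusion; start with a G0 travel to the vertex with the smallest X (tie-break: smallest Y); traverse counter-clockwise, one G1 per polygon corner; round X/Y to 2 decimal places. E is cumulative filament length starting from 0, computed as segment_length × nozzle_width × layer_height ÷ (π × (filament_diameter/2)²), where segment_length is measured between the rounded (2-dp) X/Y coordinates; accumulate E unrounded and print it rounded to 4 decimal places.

At z = 3.2 mm: the cube is present — its section is the full 15.5×28 rectangle; the cube at (15.5, 11.5) is present — its section is the full 27.5×12.5 rectangle; the cylinder at (-1, 14.5): section is a regular 16-gon, circumradius r=7; the cylinder at (9, 8.5) is absent (z outside [3.5, 8.5]); After the difference (first − rest): starting from the 15.5×28 cube, the 27.5×12.5 cube at (15.5, 11.5) misses the remaining region (no effect); the r=7 cylinder at (-1, 14.5) partially overlaps it — only the 61.20 mm² overlap (of its 150.01 mm²) is removed, clipping the outline — 1 connected region; (rotated 80° about Z; rotation is an isometry so areas/perimeters/island counts are preserved). The outline is a single polygon with 13 vertices. Extrusion per mm of travel: 0.8 × 0.32 / (π × 0.875²) = 0.106432. Accumulating E over each segment gives final E = 9.9194.

G0 X-27.57 Y4.86 Z3.20
G1 X-20.98 Y3.70 E0.7122
G1 X-20.36 Y5.29 E0.8938
G1 X-18.47 Y7.27 E1.1851
G1 X-15.97 Y8.37 E1.4758
G1 X-13.24 Y8.43 E1.7665
G1 X-10.69 Y7.44 E2.0576
G1 X-8.72 Y5.55 E2.3482
G1 X-7.62 Y3.05 E2.6389
G1 X-7.58 Y1.34 E2.8209
G1 X0.00 Y0.00 E3.6402
G1 X2.69 Y15.26 E5.2894
G1 X-24.88 Y20.13 E8.2692
G1 X-27.57 Y4.86 E9.9194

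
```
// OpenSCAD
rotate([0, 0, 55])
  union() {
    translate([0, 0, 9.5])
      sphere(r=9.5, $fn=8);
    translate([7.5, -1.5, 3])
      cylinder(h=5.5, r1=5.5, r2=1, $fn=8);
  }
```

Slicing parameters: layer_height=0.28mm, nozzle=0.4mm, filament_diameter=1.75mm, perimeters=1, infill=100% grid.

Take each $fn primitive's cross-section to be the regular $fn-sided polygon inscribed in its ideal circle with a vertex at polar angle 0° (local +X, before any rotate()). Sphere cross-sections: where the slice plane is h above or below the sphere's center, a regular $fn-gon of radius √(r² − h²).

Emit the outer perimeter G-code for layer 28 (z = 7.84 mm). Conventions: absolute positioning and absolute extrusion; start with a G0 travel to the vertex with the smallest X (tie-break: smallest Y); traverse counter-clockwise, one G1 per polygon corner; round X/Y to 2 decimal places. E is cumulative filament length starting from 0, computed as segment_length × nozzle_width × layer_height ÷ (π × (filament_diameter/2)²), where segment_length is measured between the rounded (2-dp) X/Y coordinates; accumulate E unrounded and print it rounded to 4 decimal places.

G0 X-9.21 Y-1.62 Z7.84
G1 X-5.37 Y-7.66 E0.3333
G1 X1.62 Y-9.21 E0.6667
G1 X7.66 Y-5.37 E0.9999
G1 X9.21 Y1.62 E1.3333
G1 X6.96 Y5.16 E1.5286
G1 X7.05 Y5.55 E1.5473
G1 X6.41 Y6.54 E1.6022
G1 X6.02 Y6.63 E1.6208
G1 X5.37 Y7.66 E1.6775
G1 X-1.62 Y9.21 E2.0109
G1 X-7.66 Y5.37 E2.3442
G1 X-9.21 Y-1.62 E2.6776

At z = 7.84 mm: the r=9.5 sphere contributes a regular 8-gon of circumradius √(9.5²−1.66²) = 9.354; the cone at (7.5, -1.5) contributes a regular 8-gon of circumradius 1.540 (interpolated between r1=5.5 and r2=1 at t=0.880); Combining (union): the regions partially overlap (shared area 6.29 mm²), so overlapping operands fuse into one piece — 1 connected region; (whole slice rotated 55° about Z — lengths, areas and connectivity unchanged). The outline is a single polygon with 12 vertices. Extrusion per mm of travel: 0.4 × 0.28 / (π × 0.875²) = 0.046564. Accumulating E over each segment gives final E = 2.6776.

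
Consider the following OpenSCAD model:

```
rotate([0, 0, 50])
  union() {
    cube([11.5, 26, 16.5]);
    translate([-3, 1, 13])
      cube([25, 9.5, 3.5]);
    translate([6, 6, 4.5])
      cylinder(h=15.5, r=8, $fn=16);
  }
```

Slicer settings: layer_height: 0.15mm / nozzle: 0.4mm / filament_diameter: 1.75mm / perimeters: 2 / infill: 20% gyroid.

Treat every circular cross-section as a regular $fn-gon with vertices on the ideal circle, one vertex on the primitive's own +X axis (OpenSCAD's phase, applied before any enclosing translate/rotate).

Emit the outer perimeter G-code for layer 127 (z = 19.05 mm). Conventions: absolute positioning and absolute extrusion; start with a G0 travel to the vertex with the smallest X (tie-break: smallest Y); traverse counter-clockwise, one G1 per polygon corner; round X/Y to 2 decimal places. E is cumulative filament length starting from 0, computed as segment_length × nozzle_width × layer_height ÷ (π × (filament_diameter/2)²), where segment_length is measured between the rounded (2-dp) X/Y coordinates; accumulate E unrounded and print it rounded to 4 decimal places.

G0 X-8.71 Y7.76 Z19.05
G1 X-7.84 Y4.76 E0.0779
G1 X-5.88 Y2.32 E0.1560
G1 X-3.15 Y0.82 E0.2337
G1 X-0.04 Y0.48 E0.3117
G1 X2.95 Y1.36 E0.3895
G1 X5.39 Y3.31 E0.4674
G1 X6.89 Y6.05 E0.5453
G1 X7.23 Y9.15 E0.6231
G1 X6.36 Y12.15 E0.7010
G1 X4.40 Y14.58 E0.7789
G1 X1.67 Y16.08 E0.8566
G1 X-1.44 Y16.42 E0.9347
G1 X-4.43 Y15.55 E1.0123
G1 X-6.87 Y13.60 E1.0902
G1 X-8.37 Y10.86 E1.1682
G1 X-8.71 Y7.76 E1.2460

At z = 19.05 mm: the cube does not reach this height (z outside [0, 16.5]); the cube at (-3, 1) is not intersected at this z (z outside [13, 16.5]); the r=8 cylinder at (6, 6) contributes a regular 16-gon of circumradius 8; Combining (union): only the r=8 cylinder at (6, 6) is present, so the union is just that shape — 1 connected region; (whole slice rotated 50° about Z — lengths, areas and connectivity unchanged). The outline is a single polygon with 16 vertices. Extrusion per mm of travel: 0.4 × 0.15 / (π × 0.875²) = 0.024945. Accumulating E over each segment gives final E = 1.2460.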